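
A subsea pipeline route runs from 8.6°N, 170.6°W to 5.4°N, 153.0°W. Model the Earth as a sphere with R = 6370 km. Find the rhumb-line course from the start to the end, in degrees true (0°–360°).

Δψ = ln[tan(π/4+φ₂/2)/tan(π/4+φ₁/2)] = -0.0563
Δλ = +0.3072 rad (taken the short way round)
course = atan2(Δλ, Δψ) = 100.38°

100.4°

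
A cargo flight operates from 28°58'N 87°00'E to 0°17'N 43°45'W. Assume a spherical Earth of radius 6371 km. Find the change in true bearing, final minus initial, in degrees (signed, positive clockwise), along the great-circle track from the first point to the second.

-59.2°

Initial bearing θ₁ = atan2(sin Δλ cos φ₂, cos φ₁ sin φ₂ − sin φ₁ cos φ₂ cos Δλ) = 292.93°
Final bearing θ₂ = (initial bearing from the destination back to the start) + 180° = 233.69°
Δθ = θ₂ − θ₁ = -59.2°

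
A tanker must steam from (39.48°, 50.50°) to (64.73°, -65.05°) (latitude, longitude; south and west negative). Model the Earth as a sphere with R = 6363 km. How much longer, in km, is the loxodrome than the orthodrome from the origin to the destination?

953 km

Great circle: cos σ = sin φ₁ sin φ₂ + cos φ₁ cos φ₂ cos Δλ,  σ = 1.1231 rad → d_gc = 7146.5 km
Rhumb line: Δψ = +0.7443, q = Δφ/Δψ = 0.5921, d_rh = R√(Δφ²+q²Δλ²) = 8099.4 km
Excess = 8099.4 − 7146.5 = 952.9 ≈ 953 km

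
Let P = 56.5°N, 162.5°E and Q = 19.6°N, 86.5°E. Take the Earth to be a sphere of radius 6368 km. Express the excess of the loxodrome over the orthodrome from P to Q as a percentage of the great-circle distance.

Great circle: σ = 1.1533 rad → d_gc = Rσ = 7343.9 km
Rhumb: Δφ = -0.6440, Δλ = -1.3265, Δψ = -0.8518, q = Δφ/Δψ = 0.7561 → d_rh = R√(Δφ²+q²Δλ²) = 7589.9 km
Excess = (7589.9 − 7343.9) / 7343.9 = 246.0 / 7343.9 = 3.3497% ≈ 3.3%

3.3%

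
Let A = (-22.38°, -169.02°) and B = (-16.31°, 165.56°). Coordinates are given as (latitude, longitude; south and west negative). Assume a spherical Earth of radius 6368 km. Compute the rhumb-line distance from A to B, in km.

Δψ = ln[tan(π/4+φ₂/2)/tan(π/4+φ₁/2)] = +0.1123;  Δφ = +0.1059 rad,  Δλ = -0.4437 rad
q = Δφ/Δψ = 0.9430
d = R·√(Δφ² + q²Δλ²) = 6368·0.43157 = 2748 km

2748 km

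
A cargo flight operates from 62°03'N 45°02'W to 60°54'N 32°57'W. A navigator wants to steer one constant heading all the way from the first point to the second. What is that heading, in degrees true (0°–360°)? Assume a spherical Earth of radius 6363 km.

Δψ = ln[tan(π/4+φ₂/2)/tan(π/4+φ₁/2)] = -0.0420
Δλ = +0.2109 rad (taken the short way round)
course = atan2(Δλ, Δψ) = 101.27°

101.3°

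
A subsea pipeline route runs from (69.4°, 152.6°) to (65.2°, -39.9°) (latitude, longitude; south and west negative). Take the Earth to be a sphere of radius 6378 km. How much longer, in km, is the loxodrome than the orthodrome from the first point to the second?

2168 km

Great circle: cos σ = sin φ₁ sin φ₂ + cos φ₁ cos φ₂ cos Δλ,  σ = 0.7875 rad → d_gc = 5022.4 km
Rhumb line: Δψ = -0.1905, q = Δφ/Δψ = 0.3848, d_rh = R√(Δφ²+q²Δλ²) = 7190.6 km
Excess = 7190.6 − 5022.4 = 2168.2 ≈ 2168 km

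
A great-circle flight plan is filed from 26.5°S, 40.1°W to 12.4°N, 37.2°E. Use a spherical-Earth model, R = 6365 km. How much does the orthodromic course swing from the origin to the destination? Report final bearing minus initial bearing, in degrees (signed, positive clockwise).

Initial bearing θ₁ = atan2(sin Δλ cos φ₂, cos φ₁ sin φ₂ − sin φ₁ cos φ₂ cos Δλ) = 73.18°
Final bearing θ₂ = (initial bearing from the destination back to the start) + 180° = 61.30°
Δθ = θ₂ − θ₁ = -11.9°

-11.9°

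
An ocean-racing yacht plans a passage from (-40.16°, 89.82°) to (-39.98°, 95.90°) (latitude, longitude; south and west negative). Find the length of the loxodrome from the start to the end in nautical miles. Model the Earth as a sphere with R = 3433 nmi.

Δψ = ln[tan(π/4+φ₂/2)/tan(π/4+φ₁/2)] = +0.0041;  Δφ = +0.0031 rad,  Δλ = +0.1061 rad
q = Δφ/Δψ = 0.7653
d = R·√(Δφ² + q²Δλ²) = 3433·0.08127 = 279 nmi

279 nmi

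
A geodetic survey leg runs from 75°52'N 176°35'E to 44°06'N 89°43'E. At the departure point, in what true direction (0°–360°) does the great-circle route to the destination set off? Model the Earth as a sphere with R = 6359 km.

N = sin Δλ·cos φ₂ = -0.7171;  D = cos φ₁ sin φ₂ − sin φ₁ cos φ₂ cos Δλ = +0.1319
initial course = atan2(N, D) = 280.42°

280.4°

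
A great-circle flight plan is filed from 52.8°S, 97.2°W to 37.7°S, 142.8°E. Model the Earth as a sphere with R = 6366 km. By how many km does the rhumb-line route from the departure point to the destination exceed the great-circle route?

1049 km

Great circle: cos σ = sin φ₁ sin φ₂ + cos φ₁ cos φ₂ cos Δλ,  σ = 1.3203 rad → d_gc = 8404.8 km
Rhumb line: Δψ = +0.3777, q = Δφ/Δψ = 0.6978, d_rh = R√(Δφ²+q²Δλ²) = 9453.5 km
Excess = 9453.5 − 8404.8 = 1048.7 ≈ 1049 km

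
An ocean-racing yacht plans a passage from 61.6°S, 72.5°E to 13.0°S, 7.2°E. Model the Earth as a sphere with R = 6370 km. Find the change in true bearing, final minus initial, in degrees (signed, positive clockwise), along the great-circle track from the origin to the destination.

Initial bearing θ₁ = atan2(sin Δλ cos φ₂, cos φ₁ sin φ₂ − sin φ₁ cos φ₂ cos Δλ) = 285.84°
Final bearing θ₂ = (initial bearing from the destination back to the start) + 180° = 331.99°
Δθ = θ₂ − θ₁ = +46.2°

+46.2°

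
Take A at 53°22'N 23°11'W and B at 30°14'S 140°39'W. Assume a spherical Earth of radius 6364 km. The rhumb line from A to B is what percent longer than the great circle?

2.3%

Great circle: σ = 2.2677 rad → d_gc = Rσ = 14431.6 km
Rhumb: Δφ = -1.4591, Δλ = -2.0502, Δψ = -1.6595, q = Δφ/Δψ = 0.8792 → d_rh = R√(Δφ²+q²Δλ²) = 14758.7 km
Excess = (14758.7 − 14431.6) / 14431.6 = 327.1 / 14431.6 = 2.27% ≈ 2.3%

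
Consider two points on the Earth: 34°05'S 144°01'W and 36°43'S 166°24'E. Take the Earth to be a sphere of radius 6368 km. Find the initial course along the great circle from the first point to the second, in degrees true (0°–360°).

N = sin Δλ·cos φ₂ = -0.6103;  D = cos φ₁ sin φ₂ − sin φ₁ cos φ₂ cos Δλ = -0.2039
initial course = atan2(N, D) = 251.52°

251.5°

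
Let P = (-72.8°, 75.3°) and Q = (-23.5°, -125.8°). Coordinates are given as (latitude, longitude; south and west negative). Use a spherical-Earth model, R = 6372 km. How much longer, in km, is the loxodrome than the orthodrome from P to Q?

Great circle: cos σ = sin φ₁ sin φ₂ + cos φ₁ cos φ₂ cos Δλ,  σ = 1.4425 rad → d_gc = 9191.8 km
Rhumb line: Δψ = +1.4668, q = Δφ/Δψ = 0.5866, d_rh = R√(Δφ²+q²Δλ²) = 11727.4 km
Excess = 11727.4 − 9191.8 = 2535.6 ≈ 2536 km

2536 km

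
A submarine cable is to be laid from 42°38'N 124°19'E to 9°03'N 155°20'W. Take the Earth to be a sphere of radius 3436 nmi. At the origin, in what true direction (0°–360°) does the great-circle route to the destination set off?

θ = atan2( sin Δλ·cos φ₂ ,  cos φ₁ sin φ₂ − sin φ₁ cos φ₂ cos Δλ )
  = atan2(+0.9736, +0.0036) = 89.79°

89.8°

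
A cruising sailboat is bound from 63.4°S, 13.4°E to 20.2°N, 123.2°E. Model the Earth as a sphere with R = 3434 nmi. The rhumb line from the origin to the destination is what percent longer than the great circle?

4.5%

Great circle: σ = 2.0388 rad → d_gc = Rσ = 7001.2 nmi
Rhumb: Δφ = +1.4591, Δλ = +1.9164, Δψ = +1.8024, q = Δφ/Δψ = 0.8095 → d_rh = R√(Δφ²+q²Δλ²) = 7313.5 nmi
Excess = (7313.5 − 7001.2) / 7001.2 = 312.3 / 7001.2 = 4.46% ≈ 4.5%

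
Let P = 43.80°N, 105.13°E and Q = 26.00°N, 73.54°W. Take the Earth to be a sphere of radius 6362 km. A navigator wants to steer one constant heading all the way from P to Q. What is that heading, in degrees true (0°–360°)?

263.0°

Meridional parts: M(φ₁)=+0.8521, M(φ₂)=+0.4702 → ΔM = -0.3818;  Δλ = -3.1184 rad
tan C = Δλ / ΔM = +8.1666 → C = 263.02°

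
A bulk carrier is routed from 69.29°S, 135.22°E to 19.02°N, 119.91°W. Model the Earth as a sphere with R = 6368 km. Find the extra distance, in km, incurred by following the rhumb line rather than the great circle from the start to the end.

Great circle: cos σ = sin φ₁ sin φ₂ + cos φ₁ cos φ₂ cos Δλ,  σ = 1.9721 rad → d_gc = 12558.5 km
Rhumb line: Δψ = +2.0380, q = Δφ/Δψ = 0.7563, d_rh = R√(Δφ²+q²Δλ²) = 13192.2 km
Excess = 13192.2 − 12558.5 = 633.7 ≈ 634 km

634 km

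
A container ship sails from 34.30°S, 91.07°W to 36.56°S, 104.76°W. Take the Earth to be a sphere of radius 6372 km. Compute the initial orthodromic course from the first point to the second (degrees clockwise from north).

N = sin Δλ·cos φ₂ = -0.1901;  D = cos φ₁ sin φ₂ − sin φ₁ cos φ₂ cos Δλ = -0.0523
initial course = atan2(N, D) = 254.62°

254.6°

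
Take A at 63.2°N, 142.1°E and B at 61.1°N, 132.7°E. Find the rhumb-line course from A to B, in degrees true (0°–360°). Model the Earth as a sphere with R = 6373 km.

244.4°

Δψ = ln[tan(π/4+φ₂/2)/tan(π/4+φ₁/2)] = -0.0785
Δλ = -0.1641 rad (taken the short way round)
course = atan2(Δλ, Δψ) = 244.43°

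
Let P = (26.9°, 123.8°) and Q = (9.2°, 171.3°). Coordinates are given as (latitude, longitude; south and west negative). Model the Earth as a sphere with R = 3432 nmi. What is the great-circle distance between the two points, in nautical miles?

2885 nmi

Haversine: a = sin²(Δφ/2)+cos φ₁ cos φ₂ sin²(Δλ/2) = 0.16646;  σ = 2·atan2(√a,√(1−a))
σ = 48.158° → d = Rσ = 3432·0.84052 = 2885 nmi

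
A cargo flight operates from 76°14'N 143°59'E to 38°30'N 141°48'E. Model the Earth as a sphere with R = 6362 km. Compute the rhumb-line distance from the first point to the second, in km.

4191 km

Δψ = ln[tan(π/4+φ₂/2)/tan(π/4+φ₁/2)] = -1.3852;  Δφ = -0.6586 rad,  Δλ = -0.0381 rad
q = Δφ/Δψ = 0.4754
d = R·√(Δφ² + q²Δλ²) = 6362·0.65882 = 4191 km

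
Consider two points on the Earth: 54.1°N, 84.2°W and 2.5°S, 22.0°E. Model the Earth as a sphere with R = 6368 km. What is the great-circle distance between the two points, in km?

11277 km

Haversine: a = sin²(Δφ/2)+cos φ₁ cos φ₂ sin²(Δλ/2) = 0.59939;  σ = 2·atan2(√a,√(1−a))
σ = 101.465° → d = Rσ = 6368·1.77090 = 11277 km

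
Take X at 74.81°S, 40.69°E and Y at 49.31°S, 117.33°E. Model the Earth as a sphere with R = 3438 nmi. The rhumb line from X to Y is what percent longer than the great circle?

6.2%

Great circle: σ = 0.6900 rad → d_gc = Rσ = 2372.3 nmi
Rhumb: Δφ = +0.4451, Δλ = +1.3376, Δψ = +1.0228, q = Δφ/Δψ = 0.4351 → d_rh = R√(Δφ²+q²Δλ²) = 2519.1 nmi
Excess = (2519.1 − 2372.3) / 2372.3 = 146.8 / 2372.3 = 6.19% ≈ 6.2%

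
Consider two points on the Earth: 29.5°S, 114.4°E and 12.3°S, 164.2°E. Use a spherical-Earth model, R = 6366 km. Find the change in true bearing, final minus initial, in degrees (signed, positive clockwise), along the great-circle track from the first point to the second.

At departure: θ₁ = atan2(sin Δλ cos φ₂, cos φ₁ sin φ₂ − sin φ₁ cos φ₂ cos Δλ) = 80.48°
At arrival: θ₂ = atan2(sin Δλ cos φ₁, −cos φ₂ sin φ₁ + sin φ₂ cos φ₁ cos Δλ) = 61.47°
Δθ = θ₂ − θ₁ = -19.0°

-19.0°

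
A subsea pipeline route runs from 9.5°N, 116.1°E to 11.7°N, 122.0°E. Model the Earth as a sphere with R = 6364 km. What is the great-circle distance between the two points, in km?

Haversine: a = sin²(Δφ/2)+cos φ₁ cos φ₂ sin²(Δλ/2) = 0.00293;  σ = 2·atan2(√a,√(1−a))
σ = 6.202° → d = Rσ = 6364·0.10825 = 689 km

689 km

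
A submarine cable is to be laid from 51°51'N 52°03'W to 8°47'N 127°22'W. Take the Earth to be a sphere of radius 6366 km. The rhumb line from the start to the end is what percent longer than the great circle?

Great circle: σ = 1.2924 rad → d_gc = Rσ = 8227.4 km
Rhumb: Δφ = -0.7517, Δλ = -1.3145, Δψ = -0.9080, q = Δφ/Δψ = 0.8278 → d_rh = R√(Δφ²+q²Δλ²) = 8419.2 km
Excess = (8419.2 − 8227.4) / 8227.4 = 191.8 / 8227.4 = 2.33% ≈ 2.3%

2.3%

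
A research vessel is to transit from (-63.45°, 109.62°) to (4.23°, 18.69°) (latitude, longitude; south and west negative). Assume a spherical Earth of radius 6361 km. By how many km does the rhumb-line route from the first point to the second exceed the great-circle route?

412 km

Great circle: cos σ = sin φ₁ sin φ₂ + cos φ₁ cos φ₂ cos Δλ,  σ = 1.6441 rad → d_gc = 10458.0 km
Rhumb line: Δψ = +1.5181, q = Δφ/Δψ = 0.7781, d_rh = R√(Δφ²+q²Δλ²) = 10870.1 km
Excess = 10870.1 − 10458.0 = 412.1 ≈ 412 km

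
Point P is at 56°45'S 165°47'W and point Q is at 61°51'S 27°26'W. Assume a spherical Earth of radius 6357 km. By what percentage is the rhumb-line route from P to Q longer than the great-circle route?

23.9%

Great circle: σ = 0.9955 rad → d_gc = Rσ = 6328.4 km
Rhumb: Δφ = -0.0890, Δλ = +2.4147, Δψ = -0.1747, q = Δφ/Δψ = 0.5094 → d_rh = R√(Δφ²+q²Δλ²) = 7840.0 km
Excess = (7840.0 − 6328.4) / 6328.4 = 1511.6 / 6328.4 = 23.89% ≈ 23.9%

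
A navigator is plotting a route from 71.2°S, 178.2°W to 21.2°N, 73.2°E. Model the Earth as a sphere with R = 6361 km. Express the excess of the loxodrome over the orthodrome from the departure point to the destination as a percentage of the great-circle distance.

Great circle: σ = 2.0244 rad → d_gc = Rσ = 12876.9 km
Rhumb: Δφ = +1.6127, Δλ = -1.8954, Δψ = +2.1772, q = Δφ/Δψ = 0.7407 → d_rh = R√(Δφ²+q²Δλ²) = 13601.0 km
Excess = (13601.0 − 12876.9) / 12876.9 = 724.1 / 12876.9 = 5.62% ≈ 5.6%

5.6%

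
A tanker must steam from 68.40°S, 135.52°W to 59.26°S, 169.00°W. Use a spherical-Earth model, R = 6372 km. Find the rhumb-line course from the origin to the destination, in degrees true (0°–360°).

Δψ = ln[tan(π/4+φ₂/2)/tan(π/4+φ₁/2)] = +0.3653
Δλ = -0.5843 rad (taken the short way round)
course = atan2(Δλ, Δψ) = 302.01°

302.0°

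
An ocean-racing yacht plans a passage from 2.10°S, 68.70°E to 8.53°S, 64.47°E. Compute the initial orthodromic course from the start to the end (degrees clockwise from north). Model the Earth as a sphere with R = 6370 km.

N = sin Δλ·cos φ₂ = -0.0729;  D = cos φ₁ sin φ₂ − sin φ₁ cos φ₂ cos Δλ = -0.1121
initial course = atan2(N, D) = 213.06°

213.1°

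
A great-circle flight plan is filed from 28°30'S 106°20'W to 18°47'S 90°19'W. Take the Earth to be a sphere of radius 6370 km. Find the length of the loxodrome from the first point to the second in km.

1954 km

Δψ = ln[tan(π/4+φ₂/2)/tan(π/4+φ₁/2)] = +0.1854;  Δφ = +0.1696 rad,  Δλ = +0.2795 rad
q = Δφ/Δψ = 0.9146
d = R·√(Δφ² + q²Δλ²) = 6370·0.30679 = 1954 km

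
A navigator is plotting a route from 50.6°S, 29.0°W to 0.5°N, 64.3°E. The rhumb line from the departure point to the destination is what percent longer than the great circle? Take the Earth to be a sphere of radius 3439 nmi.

3.0%

Great circle: σ = 1.6141 rad → d_gc = Rσ = 5550.9 nmi
Rhumb: Δφ = +0.8919, Δλ = +1.6284, Δψ = +1.0358, q = Δφ/Δψ = 0.8610 → d_rh = R√(Δφ²+q²Δλ²) = 5714.7 nmi
Excess = (5714.7 − 5550.9) / 5550.9 = 163.8 / 5550.9 = 2.951% ≈ 3.0%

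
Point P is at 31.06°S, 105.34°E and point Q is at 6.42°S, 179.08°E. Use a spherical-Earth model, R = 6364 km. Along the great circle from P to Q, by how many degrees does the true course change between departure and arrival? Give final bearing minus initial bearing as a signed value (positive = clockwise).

At departure: θ₁ = atan2(sin Δλ cos φ₂, cos φ₁ sin φ₂ − sin φ₁ cos φ₂ cos Δλ) = 87.13°
At arrival: θ₂ = atan2(sin Δλ cos φ₁, −cos φ₂ sin φ₁ + sin φ₂ cos φ₁ cos Δλ) = 59.42°
Δθ = θ₂ − θ₁ = -27.7°

-27.7°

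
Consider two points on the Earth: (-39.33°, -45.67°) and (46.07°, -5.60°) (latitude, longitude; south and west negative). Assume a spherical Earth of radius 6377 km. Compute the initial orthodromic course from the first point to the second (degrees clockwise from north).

N = sin Δλ·cos φ₂ = +0.4466;  D = cos φ₁ sin φ₂ − sin φ₁ cos φ₂ cos Δλ = +0.8936
initial course = atan2(N, D) = 26.56°

26.6°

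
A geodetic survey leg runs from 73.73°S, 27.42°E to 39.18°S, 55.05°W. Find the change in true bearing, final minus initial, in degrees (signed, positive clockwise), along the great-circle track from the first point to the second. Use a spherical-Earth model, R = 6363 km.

Initial bearing θ₁ = atan2(sin Δλ cos φ₂, cos φ₁ sin φ₂ − sin φ₁ cos φ₂ cos Δλ) = 264.09°
Final bearing θ₂ = (initial bearing from the destination back to the start) + 180° = 338.93°
Δθ = θ₂ − θ₁ = +74.8°

+74.8°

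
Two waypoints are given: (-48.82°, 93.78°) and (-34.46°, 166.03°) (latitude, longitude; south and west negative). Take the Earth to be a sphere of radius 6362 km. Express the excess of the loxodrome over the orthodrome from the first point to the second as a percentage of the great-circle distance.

3.3%

Great circle: σ = 0.9380 rad → d_gc = Rσ = 5967.8 km
Rhumb: Δφ = +0.2506, Δλ = +1.2610, Δψ = +0.3377, q = Δφ/Δψ = 0.7423 → d_rh = R√(Δφ²+q²Δλ²) = 6164.5 km
Excess = (6164.5 − 5967.8) / 5967.8 = 196.7 / 5967.8 = 3.30% ≈ 3.3%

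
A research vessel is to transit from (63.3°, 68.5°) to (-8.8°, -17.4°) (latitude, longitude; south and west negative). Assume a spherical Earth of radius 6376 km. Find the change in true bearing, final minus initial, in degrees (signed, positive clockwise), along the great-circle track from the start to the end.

-55.6°

Initial bearing θ₁ = atan2(sin Δλ cos φ₂, cos φ₁ sin φ₂ − sin φ₁ cos φ₂ cos Δλ) = 262.38°
Final bearing θ₂ = (initial bearing from the destination back to the start) + 180° = 206.79°
Δθ = θ₂ − θ₁ = -55.6°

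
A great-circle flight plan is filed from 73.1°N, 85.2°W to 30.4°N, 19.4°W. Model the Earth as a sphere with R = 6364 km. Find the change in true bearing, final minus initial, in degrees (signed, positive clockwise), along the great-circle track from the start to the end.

Initial bearing θ₁ = atan2(sin Δλ cos φ₂, cos φ₁ sin φ₂ − sin φ₁ cos φ₂ cos Δλ) = 103.66°
Final bearing θ₂ = (initial bearing from the destination back to the start) + 180° = 160.88°
Δθ = θ₂ − θ₁ = +57.2°

+57.2°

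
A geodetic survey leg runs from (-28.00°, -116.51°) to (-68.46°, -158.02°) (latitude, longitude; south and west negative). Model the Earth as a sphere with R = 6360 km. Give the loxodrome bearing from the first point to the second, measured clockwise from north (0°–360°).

Δψ = ln[tan(π/4+φ₂/2)/tan(π/4+φ₁/2)] = -1.1502
Δλ = -0.7245 rad (taken the short way round)
course = atan2(Δλ, Δψ) = 212.21°

212.2°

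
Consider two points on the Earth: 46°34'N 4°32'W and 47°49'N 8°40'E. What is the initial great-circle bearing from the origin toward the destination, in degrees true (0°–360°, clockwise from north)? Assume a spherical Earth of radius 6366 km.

77.2°

N = sin Δλ·cos φ₂ = +0.1533;  D = cos φ₁ sin φ₂ − sin φ₁ cos φ₂ cos Δλ = +0.0347
initial course = atan2(N, D) = 77.25°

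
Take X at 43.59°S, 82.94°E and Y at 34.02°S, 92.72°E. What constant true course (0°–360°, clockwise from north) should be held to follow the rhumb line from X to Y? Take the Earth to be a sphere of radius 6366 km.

Meridional parts: M(φ₁)=-0.8470, M(φ₂)=-0.6321 → ΔM = +0.2149;  Δλ = +0.1707 rad
tan C = Δλ / ΔM = +0.7943 → C = 38.46°

38.5°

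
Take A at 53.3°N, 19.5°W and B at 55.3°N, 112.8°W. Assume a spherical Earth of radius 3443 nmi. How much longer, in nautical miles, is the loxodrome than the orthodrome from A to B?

254 nmi

Great circle: cos σ = sin φ₁ sin φ₂ + cos φ₁ cos φ₂ cos Δλ,  σ = 0.8768 rad → d_gc = 3018.9 nmi
Rhumb line: Δψ = +0.0598, q = Δφ/Δψ = 0.5834, d_rh = R√(Δφ²+q²Δλ²) = 3273.1 nmi
Excess = 3273.1 − 3018.9 = 254.2 ≈ 254 nmi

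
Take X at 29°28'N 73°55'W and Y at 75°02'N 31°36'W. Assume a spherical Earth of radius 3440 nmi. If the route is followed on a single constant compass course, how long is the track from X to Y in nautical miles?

Rhumb course C = atan2(Δλ, Δψ) with Δψ = ln[tan(π/4+φ₂/2)/tan(π/4+φ₁/2)] = +1.4913, Δλ = +0.7386 → C = 26.35°
d = R·|Δφ| / |cos C| = 3440·0.79529 / 0.89612 = 3053 nmi

3053 nmi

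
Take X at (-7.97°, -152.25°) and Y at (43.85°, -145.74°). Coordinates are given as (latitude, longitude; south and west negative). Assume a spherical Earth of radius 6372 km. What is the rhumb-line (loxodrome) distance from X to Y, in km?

5801 km

Rhumb course C = atan2(Δλ, Δψ) with Δψ = ln[tan(π/4+φ₂/2)/tan(π/4+φ₁/2)] = +0.9928, Δλ = +0.1136 → C = 6.53°
d = R·|Δφ| / |cos C| = 6372·0.90443 / 0.99352 = 5801 km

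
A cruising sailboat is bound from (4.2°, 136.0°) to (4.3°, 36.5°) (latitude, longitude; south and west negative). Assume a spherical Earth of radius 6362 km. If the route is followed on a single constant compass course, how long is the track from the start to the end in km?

Δψ = ln[tan(π/4+φ₂/2)/tan(π/4+φ₁/2)] = +0.0018;  Δφ = +0.0017 rad,  Δλ = -1.7366 rad
q = Δφ/Δψ = 0.9973
d = R·√(Δφ² + q²Δλ²) = 6362·1.73183 = 11018 km

11018 km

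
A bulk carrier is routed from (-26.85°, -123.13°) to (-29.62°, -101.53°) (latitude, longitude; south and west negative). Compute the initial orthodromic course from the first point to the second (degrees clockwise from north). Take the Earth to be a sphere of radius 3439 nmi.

103.3°

θ = atan2( sin Δλ·cos φ₂ ,  cos φ₁ sin φ₂ − sin φ₁ cos φ₂ cos Δλ )
  = atan2(+0.3200, -0.0759) = 103.34°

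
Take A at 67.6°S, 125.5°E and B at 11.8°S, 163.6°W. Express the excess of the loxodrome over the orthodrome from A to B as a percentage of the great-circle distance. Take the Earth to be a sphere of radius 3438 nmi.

3.2%

Great circle: σ = 1.2544 rad → d_gc = Rσ = 4312.7 nmi
Rhumb: Δφ = +0.9739, Δλ = +1.2374, Δψ = +1.4120, q = Δφ/Δψ = 0.6897 → d_rh = R√(Δφ²+q²Δλ²) = 4452.0 nmi
Excess = (4452.0 − 4312.7) / 4312.7 = 139.3 / 4312.7 = 3.23% ≈ 3.2%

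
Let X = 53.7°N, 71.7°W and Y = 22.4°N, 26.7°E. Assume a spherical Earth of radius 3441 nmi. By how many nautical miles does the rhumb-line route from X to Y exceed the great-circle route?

280 nmi

Great circle: cos σ = sin φ₁ sin φ₂ + cos φ₁ cos φ₂ cos Δλ,  σ = 1.3416 rad → d_gc = 4616.6 nmi
Rhumb line: Δψ = -0.7140, q = Δφ/Δψ = 0.7651, d_rh = R√(Δφ²+q²Δλ²) = 4896.7 nmi
Excess = 4896.7 − 4616.6 = 280.1 ≈ 280 nmi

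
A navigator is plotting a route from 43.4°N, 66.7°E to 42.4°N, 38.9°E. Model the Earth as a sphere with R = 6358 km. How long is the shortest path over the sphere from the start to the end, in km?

Haversine: a = sin²(Δφ/2)+cos φ₁ cos φ₂ sin²(Δλ/2) = 0.03104;  σ = 2·atan2(√a,√(1−a))
σ = 20.295° → d = Rσ = 6358·0.35421 = 2252 km

2252 km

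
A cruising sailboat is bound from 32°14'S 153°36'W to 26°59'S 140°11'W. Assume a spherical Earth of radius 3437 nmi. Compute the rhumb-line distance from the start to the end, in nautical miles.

Rhumb course C = atan2(Δλ, Δψ) with Δψ = ln[tan(π/4+φ₂/2)/tan(π/4+φ₁/2)] = +0.1055, Δλ = +0.2342 → C = 65.76°
d = R·|Δφ| / |cos C| = 3437·0.09163 / 0.41062 = 767 nmi

767 nmi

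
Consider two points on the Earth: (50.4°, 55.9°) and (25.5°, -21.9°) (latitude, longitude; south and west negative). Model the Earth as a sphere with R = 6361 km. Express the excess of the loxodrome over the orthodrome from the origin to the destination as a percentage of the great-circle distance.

3.4%

Great circle: σ = 1.1003 rad → d_gc = Rσ = 6999.2 km
Rhumb: Δφ = -0.4346, Δλ = -1.3579, Δψ = -0.5611, q = Δφ/Δψ = 0.7746 → d_rh = R√(Δφ²+q²Δλ²) = 7238.9 km
Excess = (7238.9 − 6999.2) / 6999.2 = 239.7 / 6999.2 = 3.42% ≈ 3.4%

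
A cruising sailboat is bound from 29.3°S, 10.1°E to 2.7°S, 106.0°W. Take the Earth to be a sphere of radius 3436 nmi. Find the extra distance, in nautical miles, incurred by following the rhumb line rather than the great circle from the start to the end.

Great circle: cos σ = sin φ₁ sin φ₂ + cos φ₁ cos φ₂ cos Δλ,  σ = 1.9393 rad → d_gc = 6663.3 nmi
Rhumb line: Δψ = +0.4881, q = Δφ/Δψ = 0.9511, d_rh = R√(Δφ²+q²Δλ²) = 6811.7 nmi
Excess = 6811.7 − 6663.3 = 148.4 ≈ 148 nmi

148 nmi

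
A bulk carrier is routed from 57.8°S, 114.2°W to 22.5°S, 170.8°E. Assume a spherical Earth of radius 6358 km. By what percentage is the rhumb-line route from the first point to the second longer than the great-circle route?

3.5%

Great circle: σ = 1.1026 rad → d_gc = Rσ = 7010.6 km
Rhumb: Δφ = +0.6161, Δλ = -1.3090, Δψ = +0.8394, q = Δφ/Δψ = 0.7340 → d_rh = R√(Δφ²+q²Δλ²) = 7256.7 km
Excess = (7256.7 − 7010.6) / 7010.6 = 246.1 / 7010.6 = 3.51% ≈ 3.5%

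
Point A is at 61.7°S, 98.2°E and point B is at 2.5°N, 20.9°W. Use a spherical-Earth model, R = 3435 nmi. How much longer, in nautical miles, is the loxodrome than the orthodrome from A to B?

Great circle: cos σ = sin φ₁ sin φ₂ + cos φ₁ cos φ₂ cos Δλ,  σ = 1.8429 rad → d_gc = 6330.3 nmi
Rhumb line: Δψ = +1.4215, q = Δφ/Δψ = 0.7882, d_rh = R√(Δφ²+q²Δλ²) = 6818.4 nmi
Excess = 6818.4 − 6330.3 = 488.1 ≈ 488 nmi

488 nmi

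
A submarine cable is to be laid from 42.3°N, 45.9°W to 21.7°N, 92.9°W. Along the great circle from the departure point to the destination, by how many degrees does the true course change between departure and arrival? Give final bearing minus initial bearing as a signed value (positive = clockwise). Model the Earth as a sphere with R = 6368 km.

At departure: θ₁ = atan2(sin Δλ cos φ₂, cos φ₁ sin φ₂ − sin φ₁ cos φ₂ cos Δλ) = 257.31°
At arrival: θ₂ = atan2(sin Δλ cos φ₁, −cos φ₂ sin φ₁ + sin φ₂ cos φ₁ cos Δλ) = 230.95°
Δθ = θ₂ − θ₁ = -26.4°

-26.4°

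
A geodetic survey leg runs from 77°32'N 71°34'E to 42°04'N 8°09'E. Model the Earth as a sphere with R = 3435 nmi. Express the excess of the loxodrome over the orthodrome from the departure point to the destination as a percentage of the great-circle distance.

Great circle: σ = 0.7584 rad → d_gc = Rσ = 2605.2 nmi
Rhumb: Δφ = -0.6190, Δλ = -1.1068, Δψ = -1.4036, q = Δφ/Δψ = 0.4410 → d_rh = R√(Δφ²+q²Δλ²) = 2707.9 nmi
Excess = (2707.9 − 2605.2) / 2605.2 = 102.7 / 2605.2 = 3.94% ≈ 3.9%

3.9%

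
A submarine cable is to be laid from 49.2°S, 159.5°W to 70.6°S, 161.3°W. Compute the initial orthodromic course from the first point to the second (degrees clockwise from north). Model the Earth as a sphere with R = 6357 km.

θ = atan2( sin Δλ·cos φ₂ ,  cos φ₁ sin φ₂ − sin φ₁ cos φ₂ cos Δλ )
  = atan2(-0.0104, -0.3650) = 181.64°

181.6°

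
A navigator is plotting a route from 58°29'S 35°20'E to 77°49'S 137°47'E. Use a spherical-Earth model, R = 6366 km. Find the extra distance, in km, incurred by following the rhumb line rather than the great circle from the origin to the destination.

502 km

Great circle: cos σ = sin φ₁ sin φ₂ + cos φ₁ cos φ₂ cos Δλ,  σ = 0.6275 rad → d_gc = 3994.6 km
Rhumb line: Δψ = -0.9723, q = Δφ/Δψ = 0.3470, d_rh = R√(Δφ²+q²Δλ²) = 4496.5 km
Excess = 4496.5 − 3994.6 = 501.9 ≈ 502 km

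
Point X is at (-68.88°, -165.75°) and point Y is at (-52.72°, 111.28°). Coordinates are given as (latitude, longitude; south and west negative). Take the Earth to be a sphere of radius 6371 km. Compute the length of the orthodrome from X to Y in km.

4419 km

cos σ = sin φ₁ sin φ₂ + cos φ₁ cos φ₂ cos Δλ
      = sin(-68.88°)sin(-52.72°) + cos(-68.88°)cos(-52.72°)cos(-82.97°) = 0.7689
σ = 39.740° → d = Rσ = 6371·0.69360 = 4419 km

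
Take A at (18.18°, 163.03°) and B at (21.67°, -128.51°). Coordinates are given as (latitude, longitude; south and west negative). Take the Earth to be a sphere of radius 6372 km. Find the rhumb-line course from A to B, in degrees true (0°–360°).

86.9°

Meridional parts: M(φ₁)=+0.3228, M(φ₂)=+0.3876 → ΔM = +0.0648;  Δλ = +1.1949 rad
tan C = Δλ / ΔM = +18.4382 → C = 86.90°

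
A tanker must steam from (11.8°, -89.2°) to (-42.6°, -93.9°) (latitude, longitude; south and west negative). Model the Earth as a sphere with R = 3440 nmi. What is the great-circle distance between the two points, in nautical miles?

Haversine: a = sin²(Δφ/2)+cos φ₁ cos φ₂ sin²(Δλ/2) = 0.21015;  σ = 2·atan2(√a,√(1−a))
σ = 54.571° → d = Rσ = 3440·0.95244 = 3276 nmi

3276 nmi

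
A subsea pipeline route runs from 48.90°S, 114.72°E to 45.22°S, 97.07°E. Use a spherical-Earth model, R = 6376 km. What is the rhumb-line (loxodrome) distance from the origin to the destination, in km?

Δψ = ln[tan(π/4+φ₂/2)/tan(π/4+φ₁/2)] = +0.0943;  Δφ = +0.0642 rad,  Δλ = -0.3081 rad
q = Δφ/Δψ = 0.6808
d = R·√(Δφ² + q²Δλ²) = 6376·0.21935 = 1399 km

1399 km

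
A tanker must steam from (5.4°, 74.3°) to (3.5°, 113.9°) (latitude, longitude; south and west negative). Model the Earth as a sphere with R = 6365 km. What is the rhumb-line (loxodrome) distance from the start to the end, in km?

4391 km

Δψ = ln[tan(π/4+φ₂/2)/tan(π/4+φ₁/2)] = -0.0333;  Δφ = -0.0332 rad,  Δλ = +0.6912 rad
q = Δφ/Δψ = 0.9969
d = R·√(Δφ² + q²Δλ²) = 6365·0.68983 = 4391 km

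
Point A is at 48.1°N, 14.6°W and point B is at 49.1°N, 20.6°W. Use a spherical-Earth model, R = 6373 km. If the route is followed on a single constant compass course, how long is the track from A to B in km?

Δψ = ln[tan(π/4+φ₂/2)/tan(π/4+φ₁/2)] = +0.0264;  Δφ = +0.0175 rad,  Δλ = -0.1047 rad
q = Δφ/Δψ = 0.6613
d = R·√(Δφ² + q²Δλ²) = 6373·0.07141 = 455 km

455 km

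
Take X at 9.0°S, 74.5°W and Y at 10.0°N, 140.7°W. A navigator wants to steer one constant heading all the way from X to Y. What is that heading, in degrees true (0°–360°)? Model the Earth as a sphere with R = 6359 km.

Meridional parts: M(φ₁)=-0.1577, M(φ₂)=+0.1754 → ΔM = +0.3332;  Δλ = -1.1554 rad
tan C = Δλ / ΔM = -3.4681 → C = 286.08°

286.1°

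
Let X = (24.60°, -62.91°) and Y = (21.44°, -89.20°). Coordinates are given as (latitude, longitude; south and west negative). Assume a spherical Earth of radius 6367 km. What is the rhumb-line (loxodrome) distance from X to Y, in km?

2711 km

Rhumb course C = atan2(Δλ, Δψ) with Δψ = ln[tan(π/4+φ₂/2)/tan(π/4+φ₁/2)] = -0.0599, Δλ = -0.4588 → C = 262.56°
d = R·|Δφ| / |cos C| = 6367·0.05515 / 0.12952 = 2711 km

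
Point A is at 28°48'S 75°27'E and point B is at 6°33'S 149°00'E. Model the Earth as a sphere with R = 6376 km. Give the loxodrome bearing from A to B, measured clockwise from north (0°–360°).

72.3°

Δψ = ln[tan(π/4+φ₂/2)/tan(π/4+φ₁/2)] = +0.4107
Δλ = +1.2837 rad (taken the short way round)
course = atan2(Δλ, Δψ) = 72.26°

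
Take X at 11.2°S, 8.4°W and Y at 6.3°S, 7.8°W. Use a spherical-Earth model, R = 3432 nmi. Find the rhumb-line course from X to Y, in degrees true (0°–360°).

6.9°

Meridional parts: M(φ₁)=-0.1967, M(φ₂)=-0.1102 → ΔM = +0.0866;  Δλ = +0.0105 rad
tan C = Δλ / ΔM = +0.1210 → C = 6.90°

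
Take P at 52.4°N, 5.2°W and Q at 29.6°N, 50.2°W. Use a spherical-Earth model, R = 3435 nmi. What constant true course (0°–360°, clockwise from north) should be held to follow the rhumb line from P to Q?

235.7°

Δψ = ln[tan(π/4+φ₂/2)/tan(π/4+φ₁/2)] = -0.5363
Δλ = -0.7854 rad (taken the short way round)
course = atan2(Δλ, Δψ) = 235.67°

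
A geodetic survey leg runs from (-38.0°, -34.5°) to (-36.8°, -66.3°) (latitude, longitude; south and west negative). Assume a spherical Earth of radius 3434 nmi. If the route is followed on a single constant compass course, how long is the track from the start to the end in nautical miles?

1516 nmi

Δψ = ln[tan(π/4+φ₂/2)/tan(π/4+φ₁/2)] = +0.0264;  Δφ = +0.0209 rad,  Δλ = -0.5550 rad
q = Δφ/Δψ = 0.7944
d = R·√(Δφ² + q²Δλ²) = 3434·0.44139 = 1516 nmi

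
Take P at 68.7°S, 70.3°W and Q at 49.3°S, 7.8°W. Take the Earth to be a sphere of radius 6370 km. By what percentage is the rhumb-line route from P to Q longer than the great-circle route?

3.9%

Great circle: σ = 0.6168 rad → d_gc = Rσ = 3929.1 km
Rhumb: Δφ = +0.3386, Δλ = +1.0908, Δψ = +0.6792, q = Δφ/Δψ = 0.4985 → d_rh = R√(Δφ²+q²Δλ²) = 4080.4 km
Excess = (4080.4 − 3929.1) / 3929.1 = 151.3 / 3929.1 = 3.851% ≈ 3.9%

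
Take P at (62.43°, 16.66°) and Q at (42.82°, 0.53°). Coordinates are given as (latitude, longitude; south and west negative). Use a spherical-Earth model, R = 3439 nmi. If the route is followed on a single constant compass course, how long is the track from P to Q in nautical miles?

Rhumb course C = atan2(Δλ, Δψ) with Δψ = ln[tan(π/4+φ₂/2)/tan(π/4+φ₁/2)] = -0.5765, Δλ = -0.2815 → C = 206.03°
d = R·|Δφ| / |cos C| = 3439·0.34226 / 0.89859 = 1310 nmi

1310 nmi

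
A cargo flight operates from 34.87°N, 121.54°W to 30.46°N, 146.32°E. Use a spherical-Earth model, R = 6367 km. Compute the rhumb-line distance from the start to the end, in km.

8630 km

Δψ = ln[tan(π/4+φ₂/2)/tan(π/4+φ₁/2)] = -0.0915;  Δφ = -0.0770 rad,  Δλ = -1.6081 rad
q = Δφ/Δψ = 0.8415
d = R·√(Δφ² + q²Δλ²) = 6367·1.35538 = 8630 km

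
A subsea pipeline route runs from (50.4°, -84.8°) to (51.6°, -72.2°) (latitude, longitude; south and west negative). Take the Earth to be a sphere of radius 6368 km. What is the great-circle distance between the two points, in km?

Haversine: a = sin²(Δφ/2)+cos φ₁ cos φ₂ sin²(Δλ/2) = 0.00488;  σ = 2·atan2(√a,√(1−a))
σ = 8.009° → d = Rσ = 6368·0.13979 = 890 km

890 km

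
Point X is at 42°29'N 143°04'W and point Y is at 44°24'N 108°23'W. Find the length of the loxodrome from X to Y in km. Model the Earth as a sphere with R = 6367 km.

2806 km

Δψ = ln[tan(π/4+φ₂/2)/tan(π/4+φ₁/2)] = +0.0461;  Δφ = +0.0335 rad,  Δλ = +0.6053 rad
q = Δφ/Δψ = 0.7260
d = R·√(Δφ² + q²Δλ²) = 6367·0.44074 = 2806 km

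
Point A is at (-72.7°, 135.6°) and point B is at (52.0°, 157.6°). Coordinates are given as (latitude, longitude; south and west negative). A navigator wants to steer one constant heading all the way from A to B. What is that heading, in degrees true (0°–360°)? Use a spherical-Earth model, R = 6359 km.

7.4°

Δψ = ln[tan(π/4+φ₂/2)/tan(π/4+φ₁/2)] = +2.9492
Δλ = +0.3840 rad (taken the short way round)
course = atan2(Δλ, Δψ) = 7.42°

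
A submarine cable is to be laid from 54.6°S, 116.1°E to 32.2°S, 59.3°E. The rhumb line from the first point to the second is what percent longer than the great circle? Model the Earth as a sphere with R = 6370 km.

2.1%

Great circle: σ = 0.7915 rad → d_gc = Rσ = 5041.9 km
Rhumb: Δφ = +0.3910, Δλ = -0.9913, Δψ = +0.5480, q = Δφ/Δψ = 0.7135 → d_rh = R√(Δφ²+q²Δλ²) = 5147.9 km
Excess = (5147.9 − 5041.9) / 5041.9 = 106.0 / 5041.9 = 2.10% ≈ 2.1%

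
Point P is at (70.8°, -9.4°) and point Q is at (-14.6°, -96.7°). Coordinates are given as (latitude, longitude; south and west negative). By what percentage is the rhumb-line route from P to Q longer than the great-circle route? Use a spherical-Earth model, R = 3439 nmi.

Great circle: σ = 1.7957 rad → d_gc = Rσ = 6175.6 nmi
Rhumb: Δφ = -1.4905, Δλ = -1.5237, Δψ = -2.0347, q = Δφ/Δψ = 0.7326 → d_rh = R√(Δφ²+q²Δλ²) = 6403.8 nmi
Excess = (6403.8 − 6175.6) / 6175.6 = 228.2 / 6175.6 = 3.70% ≈ 3.7%

3.7%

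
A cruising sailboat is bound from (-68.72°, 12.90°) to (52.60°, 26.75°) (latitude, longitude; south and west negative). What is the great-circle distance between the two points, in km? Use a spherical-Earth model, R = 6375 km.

13547 km

cos σ = sin φ₁ sin φ₂ + cos φ₁ cos φ₂ cos Δλ
      = sin(-68.72°)sin(52.60°) + cos(-68.72°)cos(52.60°)cos(13.85°) = -0.5262
σ = 121.751° → d = Rσ = 6375·2.12495 = 13547 km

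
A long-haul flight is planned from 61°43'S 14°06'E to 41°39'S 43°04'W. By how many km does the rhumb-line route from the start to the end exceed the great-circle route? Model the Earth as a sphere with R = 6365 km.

118 km

Great circle: cos σ = sin φ₁ sin φ₂ + cos φ₁ cos φ₂ cos Δλ,  σ = 0.6806 rad → d_gc = 4331.9 km
Rhumb line: Δψ = +0.5775, q = Δφ/Δψ = 0.6064, d_rh = R√(Δφ²+q²Δλ²) = 4449.8 km
Excess = 4449.8 − 4331.9 = 117.9 ≈ 118 km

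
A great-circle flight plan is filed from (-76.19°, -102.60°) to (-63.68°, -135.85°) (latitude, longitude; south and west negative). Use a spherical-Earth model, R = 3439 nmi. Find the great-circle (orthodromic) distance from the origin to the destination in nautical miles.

Haversine: a = sin²(Δφ/2)+cos φ₁ cos φ₂ sin²(Δλ/2) = 0.02053;  σ = 2·atan2(√a,√(1−a))
σ = 16.477° → d = Rσ = 3439·0.28759 = 989 nmi

989 nmi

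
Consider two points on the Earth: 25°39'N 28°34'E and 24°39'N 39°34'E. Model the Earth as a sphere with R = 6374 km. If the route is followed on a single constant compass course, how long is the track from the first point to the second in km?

Δψ = ln[tan(π/4+φ₂/2)/tan(π/4+φ₁/2)] = -0.0193;  Δφ = -0.0175 rad,  Δλ = +0.1920 rad
q = Δφ/Δψ = 0.9052
d = R·√(Δφ² + q²Δλ²) = 6374·0.17466 = 1113 km

1113 km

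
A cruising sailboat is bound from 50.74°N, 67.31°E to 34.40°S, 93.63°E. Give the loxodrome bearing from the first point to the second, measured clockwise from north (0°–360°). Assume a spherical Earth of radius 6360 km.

164.6°

Meridional parts: M(φ₁)=+1.0309, M(φ₂)=-0.6401 → ΔM = -1.6710;  Δλ = +0.4594 rad
tan C = Δλ / ΔM = -0.2749 → C = 164.63°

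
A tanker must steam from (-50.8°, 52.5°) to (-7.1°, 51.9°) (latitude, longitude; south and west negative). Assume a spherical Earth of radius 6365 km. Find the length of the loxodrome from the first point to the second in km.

Δψ = ln[tan(π/4+φ₂/2)/tan(π/4+φ₁/2)] = +0.9084;  Δφ = +0.7627 rad,  Δλ = -0.0105 rad
q = Δφ/Δψ = 0.8397
d = R·√(Δφ² + q²Δλ²) = 6365·0.76276 = 4855 km

4855 km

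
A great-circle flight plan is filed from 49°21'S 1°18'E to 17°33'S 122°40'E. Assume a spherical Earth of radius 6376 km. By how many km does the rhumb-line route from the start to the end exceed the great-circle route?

Great circle: cos σ = sin φ₁ sin φ₂ + cos φ₁ cos φ₂ cos Δλ,  σ = 1.6655 rad → d_gc = 10619.0 km
Rhumb line: Δψ = +0.6819, q = Δφ/Δψ = 0.8139, d_rh = R√(Δφ²+q²Δλ²) = 11547.7 km
Excess = 11547.7 − 10619.0 = 928.7 ≈ 929 km

929 km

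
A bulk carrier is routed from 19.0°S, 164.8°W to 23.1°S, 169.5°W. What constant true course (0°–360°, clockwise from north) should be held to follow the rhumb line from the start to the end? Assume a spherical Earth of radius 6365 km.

226.9°

Δψ = ln[tan(π/4+φ₂/2)/tan(π/4+φ₁/2)] = -0.0767
Δλ = -0.0820 rad (taken the short way round)
course = atan2(Δλ, Δψ) = 226.92°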